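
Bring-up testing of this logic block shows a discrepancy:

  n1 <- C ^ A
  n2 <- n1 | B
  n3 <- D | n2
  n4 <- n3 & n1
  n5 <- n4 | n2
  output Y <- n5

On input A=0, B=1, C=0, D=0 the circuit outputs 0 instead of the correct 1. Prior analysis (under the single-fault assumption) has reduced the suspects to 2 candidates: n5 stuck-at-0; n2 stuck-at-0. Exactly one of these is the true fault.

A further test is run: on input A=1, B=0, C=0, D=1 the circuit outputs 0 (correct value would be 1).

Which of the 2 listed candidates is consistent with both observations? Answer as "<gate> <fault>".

Evaluate each candidate on input A=1, B=0, C=0, D=1:
  n5 stuck-at-0: n1=1, n2=1, n3=1, n4=1, n5=0 [stuck-at-0] → 0 — matches
  n2 stuck-at-0: n1=1, n2=0 [stuck-at-0], n3=1, n4=1, n5=1 → 1 — eliminated
Only n5 stuck-at-0 reproduces the observed 0.

n5 stuck-at-0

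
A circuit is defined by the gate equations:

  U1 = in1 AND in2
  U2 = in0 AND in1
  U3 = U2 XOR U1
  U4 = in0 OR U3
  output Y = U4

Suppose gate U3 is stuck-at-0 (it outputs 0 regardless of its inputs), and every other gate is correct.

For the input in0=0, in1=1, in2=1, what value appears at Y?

Propagate with U3 forced: U1=1, U2=0, U3=0 [stuck-at-0], U4=0.
So Y = 0. (Without the fault it would be 1.)

0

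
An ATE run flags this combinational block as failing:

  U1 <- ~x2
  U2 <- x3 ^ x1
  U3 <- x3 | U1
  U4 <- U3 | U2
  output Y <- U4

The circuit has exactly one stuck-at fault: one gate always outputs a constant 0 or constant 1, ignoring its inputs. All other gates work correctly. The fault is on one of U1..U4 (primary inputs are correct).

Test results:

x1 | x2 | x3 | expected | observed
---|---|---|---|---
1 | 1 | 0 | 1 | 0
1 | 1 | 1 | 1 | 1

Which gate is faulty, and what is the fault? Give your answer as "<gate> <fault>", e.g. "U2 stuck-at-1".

Fault-free values for test 1 (x1=1, x2=1, x3=0): U1=0, U2=1, U3=0, U4=1, giving Y=1. Observed 0.
Test 1: faults giving observed 0 are {U2 stuck-at-0, U4 stuck-at-0}.
Test 2 (x1=1, x2=1, x3=1): fault-free U1=0, U2=0, U3=1, U4=1 → 1; observed 1. Eliminates U4 stuck-at-0.
Only U2 stuck-at-0 is consistent with every test.

U2 stuck-at-0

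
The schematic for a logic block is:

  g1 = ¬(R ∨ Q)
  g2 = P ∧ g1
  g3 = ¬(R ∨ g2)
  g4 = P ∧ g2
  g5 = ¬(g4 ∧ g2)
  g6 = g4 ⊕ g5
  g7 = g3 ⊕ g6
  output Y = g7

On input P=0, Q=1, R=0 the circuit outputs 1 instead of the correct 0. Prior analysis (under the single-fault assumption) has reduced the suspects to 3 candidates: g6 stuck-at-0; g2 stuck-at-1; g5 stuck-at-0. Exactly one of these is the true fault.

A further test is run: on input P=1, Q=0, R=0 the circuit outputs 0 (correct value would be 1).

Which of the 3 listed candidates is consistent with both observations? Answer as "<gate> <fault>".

g6 stuck-at-0

Evaluate each candidate on input P=1, Q=0, R=0:
  g6 stuck-at-0: g1=1, g2=1, g3=0, g4=1, g5=0, g6=0 [stuck-at-0], g7=0 → 0 — matches
  g2 stuck-at-1: g1=1, g2=1 [stuck-at-1], g3=0, g4=1, g5=0, g6=1, g7=1 → 1 — eliminated
  g5 stuck-at-0: g1=1, g2=1, g3=0, g4=1, g5=0 [stuck-at-0], g6=1, g7=1 → 1 — eliminated
Only g6 stuck-at-0 reproduces the observed 0.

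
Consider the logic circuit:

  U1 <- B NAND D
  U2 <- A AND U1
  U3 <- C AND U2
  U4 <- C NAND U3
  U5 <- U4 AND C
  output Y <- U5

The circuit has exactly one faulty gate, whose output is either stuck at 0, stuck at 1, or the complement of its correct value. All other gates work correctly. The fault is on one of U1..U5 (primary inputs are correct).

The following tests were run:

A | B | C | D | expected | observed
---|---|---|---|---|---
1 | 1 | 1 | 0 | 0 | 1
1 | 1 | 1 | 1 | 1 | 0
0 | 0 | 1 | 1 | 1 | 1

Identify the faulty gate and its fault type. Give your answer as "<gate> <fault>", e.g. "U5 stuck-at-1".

U1 inverted output

Fault-free values for test 1 (A=1, B=1, C=1, D=0): U1=1, U2=1, U3=1, U4=0, U5=0, giving Y=0. Observed 1.
Test 1: faults giving observed 1 are {U1 stuck-at-0, U1 inverted output, U2 stuck-at-0, U2 inverted output, U3 stuck-at-0, U3 inverted output, U4 stuck-at-1, U4 inverted output, U5 stuck-at-1, U5 inverted output}.
Test 2 (A=1, B=1, C=1, D=1): fault-free U1=0, U2=0, U3=0, U4=1, U5=1 → 1; observed 0. Eliminates U1 stuck-at-0, U2 stuck-at-0, U3 stuck-at-0, U4 stuck-at-1, U5 stuck-at-1.
Test 3 (A=0, B=0, C=1, D=1): fault-free U1=1, U2=0, U3=0, U4=1, U5=1 → 1; observed 1. Eliminates U2 inverted output, U3 inverted output, U4 inverted output, U5 inverted output.
Only U1 inverted output is consistent with every test.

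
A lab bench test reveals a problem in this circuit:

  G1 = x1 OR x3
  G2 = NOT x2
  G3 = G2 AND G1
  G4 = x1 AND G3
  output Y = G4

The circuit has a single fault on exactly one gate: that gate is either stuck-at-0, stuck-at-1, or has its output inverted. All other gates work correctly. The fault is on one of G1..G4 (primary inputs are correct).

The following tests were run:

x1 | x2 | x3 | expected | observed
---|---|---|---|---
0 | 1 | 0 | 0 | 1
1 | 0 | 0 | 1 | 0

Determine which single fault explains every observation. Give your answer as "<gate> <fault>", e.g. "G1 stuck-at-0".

G4 inverted output

Fault-free values for test 1 (x1=0, x2=1, x3=0): G1=0, G2=0, G3=0, G4=0, giving Y=0. Observed 1.
Test 1: faults giving observed 1 are {G4 stuck-at-1, G4 inverted output}.
Test 2 (x1=1, x2=0, x3=0): fault-free G1=1, G2=1, G3=1, G4=1 → 1; observed 0. Eliminates G4 stuck-at-1.
Only G4 inverted output is consistent with every test.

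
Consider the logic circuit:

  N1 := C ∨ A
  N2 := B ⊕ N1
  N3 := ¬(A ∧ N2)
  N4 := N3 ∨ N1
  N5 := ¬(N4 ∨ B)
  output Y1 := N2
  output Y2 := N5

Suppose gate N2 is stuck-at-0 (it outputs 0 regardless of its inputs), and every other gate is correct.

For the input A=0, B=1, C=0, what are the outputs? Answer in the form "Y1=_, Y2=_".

Y1=0, Y2=0

Propagate with N2 forced: N1=0, N2=0 [stuck-at-0], N3=1, N4=1, N5=0.
So the outputs are Y1=0, Y2=0. (Without the fault they would be Y1=1, Y2=0.)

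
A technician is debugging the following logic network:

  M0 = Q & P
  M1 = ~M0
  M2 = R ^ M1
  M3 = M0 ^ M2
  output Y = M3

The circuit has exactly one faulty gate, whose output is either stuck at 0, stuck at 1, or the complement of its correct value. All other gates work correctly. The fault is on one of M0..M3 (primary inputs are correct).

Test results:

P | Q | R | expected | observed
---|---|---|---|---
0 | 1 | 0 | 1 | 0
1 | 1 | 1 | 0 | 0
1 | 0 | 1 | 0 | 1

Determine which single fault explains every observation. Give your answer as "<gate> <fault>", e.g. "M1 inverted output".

M1 stuck-at-0

Fault-free values for test 1 (P=0, Q=1, R=0): M0=0, M1=1, M2=1, M3=1, giving Y=1. Observed 0.
Test 1: faults giving observed 0 are {M1 stuck-at-0, M1 inverted output, M2 stuck-at-0, M2 inverted output, M3 stuck-at-0, M3 inverted output}.
Test 2 (P=1, Q=1, R=1): fault-free M0=1, M1=0, M2=1, M3=0 → 0; observed 0. Eliminates M1 inverted output, M2 stuck-at-0, M2 inverted output, M3 inverted output.
Test 3 (P=1, Q=0, R=1): fault-free M0=0, M1=1, M2=0, M3=0 → 0; observed 1. Eliminates M3 stuck-at-0.
Only M1 stuck-at-0 is consistent with every test.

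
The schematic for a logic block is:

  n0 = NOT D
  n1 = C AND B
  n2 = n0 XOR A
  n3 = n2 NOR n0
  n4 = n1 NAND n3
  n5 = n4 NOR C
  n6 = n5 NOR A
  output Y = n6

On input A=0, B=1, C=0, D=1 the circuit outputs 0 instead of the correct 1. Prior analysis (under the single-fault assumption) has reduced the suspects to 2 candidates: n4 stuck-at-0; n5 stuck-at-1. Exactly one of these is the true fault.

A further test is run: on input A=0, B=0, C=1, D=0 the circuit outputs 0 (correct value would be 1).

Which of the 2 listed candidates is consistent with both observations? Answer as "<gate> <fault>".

n5 stuck-at-1

Evaluate each candidate on input A=0, B=0, C=1, D=0:
  n4 stuck-at-0: n0=1, n1=0, n2=1, n3=0, n4=0 [stuck-at-0], n5=0, n6=1 → 1 — eliminated
  n5 stuck-at-1: n0=1, n1=0, n2=1, n3=0, n4=1, n5=1 [stuck-at-1], n6=0 → 0 — matches
Only n5 stuck-at-1 reproduces the observed 0.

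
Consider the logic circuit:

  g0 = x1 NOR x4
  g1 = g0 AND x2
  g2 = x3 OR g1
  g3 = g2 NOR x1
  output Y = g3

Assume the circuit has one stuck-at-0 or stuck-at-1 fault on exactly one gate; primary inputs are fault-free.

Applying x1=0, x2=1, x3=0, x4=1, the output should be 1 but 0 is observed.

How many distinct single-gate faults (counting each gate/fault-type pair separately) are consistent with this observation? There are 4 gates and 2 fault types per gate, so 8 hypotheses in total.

Fault-free: g0=0, g1=0, g2=0, g3=1 → 1. Observed 0.
  g0 stuck-at-0: output 1 ✗
  g0 stuck-at-1: output 0 ✓
  g1 stuck-at-0: output 1 ✗
  g1 stuck-at-1: output 0 ✓
  g2 stuck-at-0: output 1 ✗
  g2 stuck-at-1: output 0 ✓
  g3 stuck-at-0: output 0 ✓
  g3 stuck-at-1: output 1 ✗
Consistent faults: {g0 stuck-at-1, g1 stuck-at-1, g2 stuck-at-1, g3 stuck-at-0} — 4 in all.

4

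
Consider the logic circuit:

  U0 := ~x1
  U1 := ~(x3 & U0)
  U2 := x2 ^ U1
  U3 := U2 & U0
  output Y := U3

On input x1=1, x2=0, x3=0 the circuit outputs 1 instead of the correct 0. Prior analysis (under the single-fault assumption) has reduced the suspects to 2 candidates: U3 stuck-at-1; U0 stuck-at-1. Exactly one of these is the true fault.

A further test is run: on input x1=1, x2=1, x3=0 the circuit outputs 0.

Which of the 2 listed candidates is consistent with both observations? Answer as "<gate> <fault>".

U0 stuck-at-1

Evaluate each candidate on input x1=1, x2=1, x3=0:
  U3 stuck-at-1: U0=0, U1=1, U2=0, U3=1 [stuck-at-1] → 1 — eliminated
  U0 stuck-at-1: U0=1 [stuck-at-1], U1=1, U2=0, U3=0 → 0 — matches
Only U0 stuck-at-1 reproduces the observed 0.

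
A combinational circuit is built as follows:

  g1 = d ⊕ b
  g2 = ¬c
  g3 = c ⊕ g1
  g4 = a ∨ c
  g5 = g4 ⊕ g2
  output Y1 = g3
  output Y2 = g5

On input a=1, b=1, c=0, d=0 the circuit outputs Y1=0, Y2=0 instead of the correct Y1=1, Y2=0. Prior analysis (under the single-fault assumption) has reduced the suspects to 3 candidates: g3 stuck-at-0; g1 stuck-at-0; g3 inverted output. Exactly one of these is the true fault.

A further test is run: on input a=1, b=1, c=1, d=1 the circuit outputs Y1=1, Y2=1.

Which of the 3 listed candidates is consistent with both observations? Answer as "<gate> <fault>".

g1 stuck-at-0

Evaluate each candidate on input a=1, b=1, c=1, d=1:
  g3 stuck-at-0: g1=0, g2=0, g3=0 [stuck-at-0], g4=1, g5=1 → Y1=0, Y2=1 — eliminated
  g1 stuck-at-0: g1=0 [stuck-at-0], g2=0, g3=1, g4=1, g5=1 → Y1=1, Y2=1 — matches
  g3 inverted output: g1=0, g2=0, g3=0 [inverted output], g4=1, g5=1 → Y1=0, Y2=1 — eliminated
Only g1 stuck-at-0 reproduces the observed Y1=1, Y2=1.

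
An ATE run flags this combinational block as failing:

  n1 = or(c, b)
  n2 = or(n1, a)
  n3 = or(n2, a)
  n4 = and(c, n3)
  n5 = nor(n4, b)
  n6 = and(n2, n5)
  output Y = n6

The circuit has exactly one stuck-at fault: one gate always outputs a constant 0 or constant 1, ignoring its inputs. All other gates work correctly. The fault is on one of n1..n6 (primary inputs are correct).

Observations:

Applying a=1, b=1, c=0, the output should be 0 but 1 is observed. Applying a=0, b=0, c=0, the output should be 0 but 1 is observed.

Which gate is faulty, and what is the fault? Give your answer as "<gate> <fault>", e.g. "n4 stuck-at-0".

Fault-free values for test 1 (a=1, b=1, c=0): n1=1, n2=1, n3=1, n4=0, n5=0, n6=0, giving Y=0. Observed 1.
Test 1: faults giving observed 1 are {n5 stuck-at-1, n6 stuck-at-1}.
Test 2 (a=0, b=0, c=0): fault-free n1=0, n2=0, n3=0, n4=0, n5=1, n6=0 → 0; observed 1. Eliminates n5 stuck-at-1.
Only n6 stuck-at-1 is consistent with every test.

n6 stuck-at-1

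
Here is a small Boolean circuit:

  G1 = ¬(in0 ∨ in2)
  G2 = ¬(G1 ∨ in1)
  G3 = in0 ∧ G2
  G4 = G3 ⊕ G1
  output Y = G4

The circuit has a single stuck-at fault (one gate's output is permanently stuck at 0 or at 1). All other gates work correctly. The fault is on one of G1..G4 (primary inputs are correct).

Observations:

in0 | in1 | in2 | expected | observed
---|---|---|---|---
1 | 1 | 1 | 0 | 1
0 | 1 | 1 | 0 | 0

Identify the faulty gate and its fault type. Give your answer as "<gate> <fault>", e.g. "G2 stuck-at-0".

Fault-free values for test 1 (in0=1, in1=1, in2=1): G1=0, G2=0, G3=0, G4=0, giving Y=0. Observed 1.
Test 1: faults giving observed 1 are {G1 stuck-at-1, G2 stuck-at-1, G3 stuck-at-1, G4 stuck-at-1}.
Test 2 (in0=0, in1=1, in2=1): fault-free G1=0, G2=0, G3=0, G4=0 → 0; observed 0. Eliminates G1 stuck-at-1, G3 stuck-at-1, G4 stuck-at-1.
Only G2 stuck-at-1 is consistent with every test.

G2 stuck-at-1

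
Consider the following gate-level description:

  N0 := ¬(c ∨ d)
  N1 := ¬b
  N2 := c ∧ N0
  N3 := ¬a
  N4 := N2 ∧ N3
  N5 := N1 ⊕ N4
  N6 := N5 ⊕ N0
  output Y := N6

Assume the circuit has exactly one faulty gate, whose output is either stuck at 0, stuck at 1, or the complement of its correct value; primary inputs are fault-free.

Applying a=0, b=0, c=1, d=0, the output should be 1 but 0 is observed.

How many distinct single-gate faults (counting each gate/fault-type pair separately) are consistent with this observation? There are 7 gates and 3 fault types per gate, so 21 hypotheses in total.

10

Fault-free: N0=0, N1=1, N2=0, N3=1, N4=0, N5=1, N6=1 → 1. Observed 0.
  N0: none of the 3 fault types match ✗
  N1: stuck-at-0, inverted output ✓; others ✗
  N2: stuck-at-1, inverted output ✓; others ✗
  N3: none of the 3 fault types match ✗
  N4: stuck-at-1, inverted output ✓; others ✗
  N5: stuck-at-0, inverted output ✓; others ✗
  N6: stuck-at-0, inverted output ✓; others ✗
Consistent faults: {N1 stuck-at-0, N1 inverted output, N2 stuck-at-1, N2 inverted output, N4 stuck-at-1, N4 inverted output, N5 stuck-at-0, N5 inverted output, N6 stuck-at-0, N6 inverted output} — 10 in all.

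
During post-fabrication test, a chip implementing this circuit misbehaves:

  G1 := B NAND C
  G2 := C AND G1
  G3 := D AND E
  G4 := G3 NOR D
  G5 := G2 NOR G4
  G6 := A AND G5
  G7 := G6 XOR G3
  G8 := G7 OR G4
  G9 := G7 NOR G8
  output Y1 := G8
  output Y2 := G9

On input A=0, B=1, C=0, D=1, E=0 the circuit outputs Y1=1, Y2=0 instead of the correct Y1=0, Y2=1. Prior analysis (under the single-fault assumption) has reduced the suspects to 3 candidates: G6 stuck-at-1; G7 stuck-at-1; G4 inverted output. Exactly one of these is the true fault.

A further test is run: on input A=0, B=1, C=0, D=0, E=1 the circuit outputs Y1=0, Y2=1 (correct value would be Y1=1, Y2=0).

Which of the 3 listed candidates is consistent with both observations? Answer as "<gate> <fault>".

Evaluate each candidate on input A=0, B=1, C=0, D=0, E=1:
  G6 stuck-at-1: G1=1, G2=0, G3=0, G4=1, G5=0, G6=1 [stuck-at-1], G7=1, G8=1, G9=0 → Y1=1, Y2=0 — eliminated
  G7 stuck-at-1: G1=1, G2=0, G3=0, G4=1, G5=0, G6=0, G7=1 [stuck-at-1], G8=1, G9=0 → Y1=1, Y2=0 — eliminated
  G4 inverted output: G1=1, G2=0, G3=0, G4=0 [inverted output], G5=1, G6=0, G7=0, G8=0, G9=1 → Y1=0, Y2=1 — matches
Only G4 inverted output reproduces the observed Y1=0, Y2=1.

G4 inverted output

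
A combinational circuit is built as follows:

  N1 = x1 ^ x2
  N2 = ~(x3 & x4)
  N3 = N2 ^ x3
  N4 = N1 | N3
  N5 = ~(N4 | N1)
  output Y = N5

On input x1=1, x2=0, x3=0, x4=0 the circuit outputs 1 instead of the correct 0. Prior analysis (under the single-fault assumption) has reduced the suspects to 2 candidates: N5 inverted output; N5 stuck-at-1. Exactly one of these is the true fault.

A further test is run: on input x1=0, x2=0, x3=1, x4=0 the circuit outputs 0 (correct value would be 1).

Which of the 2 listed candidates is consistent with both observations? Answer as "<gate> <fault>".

Evaluate each candidate on input x1=0, x2=0, x3=1, x4=0:
  N5 inverted output: N1=0, N2=1, N3=0, N4=0, N5=0 [inverted output] → 0 — matches
  N5 stuck-at-1: N1=0, N2=1, N3=0, N4=0, N5=1 [stuck-at-1] → 1 — eliminated
Only N5 inverted output reproduces the observed 0.

N5 inverted output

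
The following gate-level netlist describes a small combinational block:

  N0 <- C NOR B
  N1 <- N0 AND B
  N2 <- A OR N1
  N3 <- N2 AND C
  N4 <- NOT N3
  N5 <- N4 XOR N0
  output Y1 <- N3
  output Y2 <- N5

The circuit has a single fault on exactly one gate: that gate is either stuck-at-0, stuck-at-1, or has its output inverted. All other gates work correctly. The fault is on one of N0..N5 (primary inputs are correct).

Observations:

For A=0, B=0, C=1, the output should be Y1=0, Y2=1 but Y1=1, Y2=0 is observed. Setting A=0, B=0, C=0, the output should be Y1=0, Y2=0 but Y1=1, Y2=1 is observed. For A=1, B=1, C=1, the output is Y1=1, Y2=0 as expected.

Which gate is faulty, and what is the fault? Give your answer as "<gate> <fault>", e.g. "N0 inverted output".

N3 stuck-at-1

Fault-free values for test 1 (A=0, B=0, C=1): N0=0, N1=0, N2=0, N3=0, N4=1, N5=1, giving Y1=0, Y2=1. Observed Y1=1, Y2=0.
Test 1: faults giving observed Y1=1, Y2=0 are {N1 stuck-at-1, N1 inverted output, N2 stuck-at-1, N2 inverted output, N3 stuck-at-1, N3 inverted output}.
Test 2 (A=0, B=0, C=0): fault-free N0=1, N1=0, N2=0, N3=0, N4=1, N5=0 → Y1=0, Y2=0; observed Y1=1, Y2=1. Eliminates N1 stuck-at-1, N1 inverted output, N2 stuck-at-1, N2 inverted output.
Test 3 (A=1, B=1, C=1): fault-free N0=0, N1=0, N2=1, N3=1, N4=0, N5=0 → Y1=1, Y2=0; observed Y1=1, Y2=0. Eliminates N3 inverted output.
Only N3 stuck-at-1 is consistent with every test.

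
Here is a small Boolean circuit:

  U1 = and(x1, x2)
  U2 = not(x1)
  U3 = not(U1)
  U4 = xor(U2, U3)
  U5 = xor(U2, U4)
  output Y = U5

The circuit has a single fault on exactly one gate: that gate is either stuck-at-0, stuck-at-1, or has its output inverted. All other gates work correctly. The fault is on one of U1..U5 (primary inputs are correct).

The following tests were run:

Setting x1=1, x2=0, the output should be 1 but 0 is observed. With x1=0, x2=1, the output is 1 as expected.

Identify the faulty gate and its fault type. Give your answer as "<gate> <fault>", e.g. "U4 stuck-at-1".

U4 stuck-at-0

Fault-free values for test 1 (x1=1, x2=0): U1=0, U2=0, U3=1, U4=1, U5=1, giving Y=1. Observed 0.
Test 1: faults giving observed 0 are {U1 stuck-at-1, U1 inverted output, U3 stuck-at-0, U3 inverted output, U4 stuck-at-0, U4 inverted output, U5 stuck-at-0, U5 inverted output}.
Test 2 (x1=0, x2=1): fault-free U1=0, U2=1, U3=1, U4=0, U5=1 → 1; observed 1. Eliminates U1 stuck-at-1, U1 inverted output, U3 stuck-at-0, U3 inverted output, U4 inverted output, U5 stuck-at-0, U5 inverted output.
Only U4 stuck-at-0 is consistent with every test.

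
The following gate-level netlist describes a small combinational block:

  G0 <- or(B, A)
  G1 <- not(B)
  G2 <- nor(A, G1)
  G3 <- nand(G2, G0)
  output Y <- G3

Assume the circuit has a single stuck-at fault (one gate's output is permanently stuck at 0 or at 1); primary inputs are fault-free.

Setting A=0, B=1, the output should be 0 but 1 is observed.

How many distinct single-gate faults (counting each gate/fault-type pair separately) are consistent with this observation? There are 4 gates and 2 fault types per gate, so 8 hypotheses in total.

Fault-free: G0=1, G1=0, G2=1, G3=0 → 0. Observed 1.
  G0 stuck-at-0: output 1 ✓
  G0 stuck-at-1: output 0 ✗
  G1 stuck-at-0: output 0 ✗
  G1 stuck-at-1: output 1 ✓
  G2 stuck-at-0: output 1 ✓
  G2 stuck-at-1: output 0 ✗
  G3 stuck-at-0: output 0 ✗
  G3 stuck-at-1: output 1 ✓
Consistent faults: {G0 stuck-at-0, G1 stuck-at-1, G2 stuck-at-0, G3 stuck-at-1} — 4 in all.

4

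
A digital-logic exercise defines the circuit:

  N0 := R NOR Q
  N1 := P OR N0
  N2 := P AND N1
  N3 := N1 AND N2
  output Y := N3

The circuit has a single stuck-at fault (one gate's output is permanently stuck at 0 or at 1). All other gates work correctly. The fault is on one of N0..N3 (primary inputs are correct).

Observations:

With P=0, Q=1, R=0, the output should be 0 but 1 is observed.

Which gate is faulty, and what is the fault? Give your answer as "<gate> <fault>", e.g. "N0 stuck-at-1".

N3 stuck-at-1

Fault-free values for test 1 (P=0, Q=1, R=0): N0=0, N1=0, N2=0, N3=0, giving Y=0. Observed 1.
Test 1: faults giving observed 1 are {N3 stuck-at-1}.
Only N3 stuck-at-1 is consistent with every test.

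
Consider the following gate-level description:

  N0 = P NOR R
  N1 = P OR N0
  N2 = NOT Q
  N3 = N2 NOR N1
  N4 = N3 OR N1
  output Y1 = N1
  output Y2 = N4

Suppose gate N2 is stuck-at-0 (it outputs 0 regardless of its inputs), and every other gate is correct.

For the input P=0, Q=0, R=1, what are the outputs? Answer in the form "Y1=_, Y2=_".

Y1=0, Y2=1

Propagate with N2 forced: N0=0, N1=0, N2=0 [stuck-at-0], N3=1, N4=1.
So the outputs are Y1=0, Y2=1. (Without the fault they would be Y1=0, Y2=0.)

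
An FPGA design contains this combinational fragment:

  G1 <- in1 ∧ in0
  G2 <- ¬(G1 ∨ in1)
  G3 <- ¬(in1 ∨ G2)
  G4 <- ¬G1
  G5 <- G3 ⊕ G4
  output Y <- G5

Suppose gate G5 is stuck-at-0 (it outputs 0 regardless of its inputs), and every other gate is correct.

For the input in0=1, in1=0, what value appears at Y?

0

Propagate with G5 forced: G1=0, G2=1, G3=0, G4=1, G5=0 [stuck-at-0].
So Y = 0. (Without the fault it would be 1.)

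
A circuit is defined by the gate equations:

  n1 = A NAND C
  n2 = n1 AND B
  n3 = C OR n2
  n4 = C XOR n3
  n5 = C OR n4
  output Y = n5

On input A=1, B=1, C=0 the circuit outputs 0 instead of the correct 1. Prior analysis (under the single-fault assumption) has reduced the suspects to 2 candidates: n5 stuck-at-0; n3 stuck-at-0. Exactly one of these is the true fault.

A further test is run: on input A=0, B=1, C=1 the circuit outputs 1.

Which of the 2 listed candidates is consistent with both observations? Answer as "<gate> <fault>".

n3 stuck-at-0

Evaluate each candidate on input A=0, B=1, C=1:
  n5 stuck-at-0: n1=1, n2=1, n3=1, n4=0, n5=0 [stuck-at-0] → 0 — eliminated
  n3 stuck-at-0: n1=1, n2=1, n3=0 [stuck-at-0], n4=1, n5=1 → 1 — matches
Only n3 stuck-at-0 reproduces the observed 1.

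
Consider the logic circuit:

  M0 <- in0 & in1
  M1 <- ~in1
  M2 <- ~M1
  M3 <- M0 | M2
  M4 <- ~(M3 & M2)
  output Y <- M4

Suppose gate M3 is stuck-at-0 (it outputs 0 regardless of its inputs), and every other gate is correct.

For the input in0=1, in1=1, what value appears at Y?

1

Propagate with M3 forced: M0=1, M1=0, M2=1, M3=0 [stuck-at-0], M4=1.
So Y = 1. (Without the fault it would be 0.)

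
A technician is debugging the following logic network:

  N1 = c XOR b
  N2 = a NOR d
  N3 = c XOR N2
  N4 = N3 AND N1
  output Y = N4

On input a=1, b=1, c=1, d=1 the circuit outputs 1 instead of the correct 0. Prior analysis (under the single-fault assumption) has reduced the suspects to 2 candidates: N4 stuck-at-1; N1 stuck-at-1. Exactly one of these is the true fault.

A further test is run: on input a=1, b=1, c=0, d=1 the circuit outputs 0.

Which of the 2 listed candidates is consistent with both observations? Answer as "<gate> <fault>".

Evaluate each candidate on input a=1, b=1, c=0, d=1:
  N4 stuck-at-1: N1=1, N2=0, N3=0, N4=1 [stuck-at-1] → 1 — eliminated
  N1 stuck-at-1: N1=1 [stuck-at-1], N2=0, N3=0, N4=0 → 0 — matches
Only N1 stuck-at-1 reproduces the observed 0.

N1 stuck-at-1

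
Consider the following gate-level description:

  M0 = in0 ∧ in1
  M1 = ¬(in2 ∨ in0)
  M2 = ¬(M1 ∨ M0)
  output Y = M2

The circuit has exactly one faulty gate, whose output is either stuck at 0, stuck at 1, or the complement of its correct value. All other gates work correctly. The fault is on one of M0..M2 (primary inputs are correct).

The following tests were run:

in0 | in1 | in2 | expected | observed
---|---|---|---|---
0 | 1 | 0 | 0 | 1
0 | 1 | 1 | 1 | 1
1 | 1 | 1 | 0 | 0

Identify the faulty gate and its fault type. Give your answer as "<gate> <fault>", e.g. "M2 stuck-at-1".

M1 stuck-at-0

Fault-free values for test 1 (in0=0, in1=1, in2=0): M0=0, M1=1, M2=0, giving Y=0. Observed 1.
Test 1: faults giving observed 1 are {M1 stuck-at-0, M1 inverted output, M2 stuck-at-1, M2 inverted output}.
Test 2 (in0=0, in1=1, in2=1): fault-free M0=0, M1=0, M2=1 → 1; observed 1. Eliminates M1 inverted output, M2 inverted output.
Test 3 (in0=1, in1=1, in2=1): fault-free M0=1, M1=0, M2=0 → 0; observed 0. Eliminates M2 stuck-at-1.
Only M1 stuck-at-0 is consistent with every test.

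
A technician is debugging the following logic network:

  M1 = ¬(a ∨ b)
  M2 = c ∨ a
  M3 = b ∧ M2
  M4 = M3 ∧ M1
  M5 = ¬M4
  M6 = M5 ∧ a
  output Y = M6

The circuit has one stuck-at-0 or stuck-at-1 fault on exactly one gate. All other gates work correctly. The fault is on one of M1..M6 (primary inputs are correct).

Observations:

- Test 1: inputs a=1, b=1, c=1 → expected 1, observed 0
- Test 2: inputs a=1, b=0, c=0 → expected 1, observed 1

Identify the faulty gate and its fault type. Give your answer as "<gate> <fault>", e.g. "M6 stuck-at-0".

Fault-free values for test 1 (a=1, b=1, c=1): M1=0, M2=1, M3=1, M4=0, M5=1, M6=1, giving Y=1. Observed 0.
Test 1: faults giving observed 0 are {M1 stuck-at-1, M4 stuck-at-1, M5 stuck-at-0, M6 stuck-at-0}.
Test 2 (a=1, b=0, c=0): fault-free M1=0, M2=1, M3=0, M4=0, M5=1, M6=1 → 1; observed 1. Eliminates M4 stuck-at-1, M5 stuck-at-0, M6 stuck-at-0.
Only M1 stuck-at-1 is consistent with every test.

M1 stuck-at-1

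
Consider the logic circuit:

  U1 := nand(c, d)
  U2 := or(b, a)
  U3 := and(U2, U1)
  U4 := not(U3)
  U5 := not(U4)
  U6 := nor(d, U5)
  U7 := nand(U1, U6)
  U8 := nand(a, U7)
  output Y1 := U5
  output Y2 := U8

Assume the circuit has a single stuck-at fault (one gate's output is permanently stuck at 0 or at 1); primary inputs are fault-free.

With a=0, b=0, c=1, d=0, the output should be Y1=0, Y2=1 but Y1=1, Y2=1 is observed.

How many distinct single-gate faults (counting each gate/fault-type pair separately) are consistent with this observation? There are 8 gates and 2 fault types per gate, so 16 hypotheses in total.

4

Fault-free: U1=1, U2=0, U3=0, U4=1, U5=0, U6=1, U7=0, U8=1 → Y1=0, Y2=1. Observed Y1=1, Y2=1.
  U1: none of the 2 fault types match ✗
  U2: stuck-at-1 ✓; others ✗
  U3: stuck-at-1 ✓; others ✗
  U4: stuck-at-0 ✓; others ✗
  U5: stuck-at-1 ✓; others ✗
  U6: none of the 2 fault types match ✗
  U7: none of the 2 fault types match ✗
  U8: none of the 2 fault types match ✗
Consistent faults: {U2 stuck-at-1, U3 stuck-at-1, U4 stuck-at-0, U5 stuck-at-1} — 4 in all.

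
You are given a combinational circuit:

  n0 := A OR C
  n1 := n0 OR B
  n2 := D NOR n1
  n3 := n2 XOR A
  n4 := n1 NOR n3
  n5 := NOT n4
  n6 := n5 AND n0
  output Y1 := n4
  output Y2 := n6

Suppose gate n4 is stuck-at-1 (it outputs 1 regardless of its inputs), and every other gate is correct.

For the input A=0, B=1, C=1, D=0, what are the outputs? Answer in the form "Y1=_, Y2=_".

Propagate with n4 forced: n0=1, n1=1, n2=0, n3=0, n4=1 [stuck-at-1], n5=0, n6=0.
So the outputs are Y1=1, Y2=0. (Without the fault they would be Y1=0, Y2=1.)

Y1=1, Y2=0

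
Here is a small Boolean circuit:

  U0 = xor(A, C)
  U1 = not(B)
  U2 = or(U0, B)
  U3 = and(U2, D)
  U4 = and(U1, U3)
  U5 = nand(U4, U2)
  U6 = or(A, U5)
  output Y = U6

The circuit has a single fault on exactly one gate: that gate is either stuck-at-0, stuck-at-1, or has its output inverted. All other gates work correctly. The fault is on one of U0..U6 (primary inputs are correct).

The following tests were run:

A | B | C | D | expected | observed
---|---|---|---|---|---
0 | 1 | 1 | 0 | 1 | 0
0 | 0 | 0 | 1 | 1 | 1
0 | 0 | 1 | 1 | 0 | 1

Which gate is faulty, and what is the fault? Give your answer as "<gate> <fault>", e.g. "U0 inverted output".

U4 inverted output

Fault-free values for test 1 (A=0, B=1, C=1, D=0): U0=1, U1=0, U2=1, U3=0, U4=0, U5=1, U6=1, giving Y=1. Observed 0.
Test 1: faults giving observed 0 are {U4 stuck-at-1, U4 inverted output, U5 stuck-at-0, U5 inverted output, U6 stuck-at-0, U6 inverted output}.
Test 2 (A=0, B=0, C=0, D=1): fault-free U0=0, U1=1, U2=0, U3=0, U4=0, U5=1, U6=1 → 1; observed 1. Eliminates U5 stuck-at-0, U5 inverted output, U6 stuck-at-0, U6 inverted output.
Test 3 (A=0, B=0, C=1, D=1): fault-free U0=1, U1=1, U2=1, U3=1, U4=1, U5=0, U6=0 → 0; observed 1. Eliminates U4 stuck-at-1.
Only U4 inverted output is consistent with every test.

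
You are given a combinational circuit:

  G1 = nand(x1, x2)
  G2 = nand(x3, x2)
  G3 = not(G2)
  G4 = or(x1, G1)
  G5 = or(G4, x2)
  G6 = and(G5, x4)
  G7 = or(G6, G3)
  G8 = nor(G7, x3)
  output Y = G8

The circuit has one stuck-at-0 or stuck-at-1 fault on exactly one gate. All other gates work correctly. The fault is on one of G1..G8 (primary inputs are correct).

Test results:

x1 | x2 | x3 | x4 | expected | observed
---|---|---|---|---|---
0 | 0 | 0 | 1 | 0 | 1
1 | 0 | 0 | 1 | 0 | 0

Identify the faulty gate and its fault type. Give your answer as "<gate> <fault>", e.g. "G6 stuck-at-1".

G1 stuck-at-0

Fault-free values for test 1 (x1=0, x2=0, x3=0, x4=1): G1=1, G2=1, G3=0, G4=1, G5=1, G6=1, G7=1, G8=0, giving Y=0. Observed 1.
Test 1: faults giving observed 1 are {G1 stuck-at-0, G4 stuck-at-0, G5 stuck-at-0, G6 stuck-at-0, G7 stuck-at-0, G8 stuck-at-1}.
Test 2 (x1=1, x2=0, x3=0, x4=1): fault-free G1=1, G2=1, G3=0, G4=1, G5=1, G6=1, G7=1, G8=0 → 0; observed 0. Eliminates G4 stuck-at-0, G5 stuck-at-0, G6 stuck-at-0, G7 stuck-at-0, G8 stuck-at-1.
Only G1 stuck-at-0 is consistent with every test.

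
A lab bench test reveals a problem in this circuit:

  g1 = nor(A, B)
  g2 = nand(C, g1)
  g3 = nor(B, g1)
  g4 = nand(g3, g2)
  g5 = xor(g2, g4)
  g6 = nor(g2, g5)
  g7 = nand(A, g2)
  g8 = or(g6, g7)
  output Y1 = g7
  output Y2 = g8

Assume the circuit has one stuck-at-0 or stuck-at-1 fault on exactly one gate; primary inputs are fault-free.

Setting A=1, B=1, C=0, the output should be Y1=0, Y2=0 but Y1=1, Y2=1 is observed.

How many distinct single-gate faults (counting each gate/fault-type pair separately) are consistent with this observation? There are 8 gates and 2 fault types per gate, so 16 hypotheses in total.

Fault-free: g1=0, g2=1, g3=0, g4=1, g5=0, g6=0, g7=0, g8=0 → Y1=0, Y2=0. Observed Y1=1, Y2=1.
  g1: none of the 2 fault types match ✗
  g2: stuck-at-0 ✓; others ✗
  g3: none of the 2 fault types match ✗
  g4: none of the 2 fault types match ✗
  g5: none of the 2 fault types match ✗
  g6: none of the 2 fault types match ✗
  g7: stuck-at-1 ✓; others ✗
  g8: none of the 2 fault types match ✗
Consistent faults: {g2 stuck-at-0, g7 stuck-at-1} — 2 in all.

2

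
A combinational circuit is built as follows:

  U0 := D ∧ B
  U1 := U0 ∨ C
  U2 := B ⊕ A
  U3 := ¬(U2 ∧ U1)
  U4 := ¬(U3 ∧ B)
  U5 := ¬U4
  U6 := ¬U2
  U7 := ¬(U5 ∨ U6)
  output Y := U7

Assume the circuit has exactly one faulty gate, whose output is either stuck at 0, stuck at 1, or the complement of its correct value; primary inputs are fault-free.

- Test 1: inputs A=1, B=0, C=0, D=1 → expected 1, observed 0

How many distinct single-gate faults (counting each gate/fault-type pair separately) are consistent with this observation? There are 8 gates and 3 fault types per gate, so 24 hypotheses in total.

Fault-free: U0=0, U1=0, U2=1, U3=1, U4=1, U5=0, U6=0, U7=1 → 1. Observed 0.
  U0: none of the 3 fault types match ✗
  U1: none of the 3 fault types match ✗
  U2: stuck-at-0, inverted output ✓; others ✗
  U3: none of the 3 fault types match ✗
  U4: stuck-at-0, inverted output ✓; others ✗
  U5: stuck-at-1, inverted output ✓; others ✗
  U6: stuck-at-1, inverted output ✓; others ✗
  U7: stuck-at-0, inverted output ✓; others ✗
Consistent faults: {U2 stuck-at-0, U2 inverted output, U4 stuck-at-0, U4 inverted output, U5 stuck-at-1, U5 inverted output, U6 stuck-at-1, U6 inverted output, U7 stuck-at-0, U7 inverted output} — 10 in all.

10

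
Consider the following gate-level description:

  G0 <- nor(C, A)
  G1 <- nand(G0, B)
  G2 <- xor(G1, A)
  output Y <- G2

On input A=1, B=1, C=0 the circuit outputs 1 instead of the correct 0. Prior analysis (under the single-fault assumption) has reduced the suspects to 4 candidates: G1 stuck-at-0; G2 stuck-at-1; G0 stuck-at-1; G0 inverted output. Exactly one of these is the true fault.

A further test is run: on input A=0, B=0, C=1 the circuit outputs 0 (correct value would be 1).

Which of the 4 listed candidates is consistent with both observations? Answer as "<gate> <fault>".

G1 stuck-at-0

Evaluate each candidate on input A=0, B=0, C=1:
  G1 stuck-at-0: G0=0, G1=0 [stuck-at-0], G2=0 → 0 — matches
  G2 stuck-at-1: G0=0, G1=1, G2=1 [stuck-at-1] → 1 — eliminated
  G0 stuck-at-1: G0=1 [stuck-at-1], G1=1, G2=1 → 1 — eliminated
  G0 inverted output: G0=1 [inverted output], G1=1, G2=1 → 1 — eliminated
Only G1 stuck-at-0 reproduces the observed 0.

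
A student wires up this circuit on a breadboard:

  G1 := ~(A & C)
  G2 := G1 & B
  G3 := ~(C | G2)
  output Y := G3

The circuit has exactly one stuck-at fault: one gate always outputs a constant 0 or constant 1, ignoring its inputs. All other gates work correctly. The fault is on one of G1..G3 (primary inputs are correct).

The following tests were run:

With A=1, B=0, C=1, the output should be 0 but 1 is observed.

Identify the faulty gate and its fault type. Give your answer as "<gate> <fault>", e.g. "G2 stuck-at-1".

G3 stuck-at-1

Fault-free values for test 1 (A=1, B=0, C=1): G1=0, G2=0, G3=0, giving Y=0. Observed 1.
Test 1: faults giving observed 1 are {G3 stuck-at-1}.
Only G3 stuck-at-1 is consistent with every test.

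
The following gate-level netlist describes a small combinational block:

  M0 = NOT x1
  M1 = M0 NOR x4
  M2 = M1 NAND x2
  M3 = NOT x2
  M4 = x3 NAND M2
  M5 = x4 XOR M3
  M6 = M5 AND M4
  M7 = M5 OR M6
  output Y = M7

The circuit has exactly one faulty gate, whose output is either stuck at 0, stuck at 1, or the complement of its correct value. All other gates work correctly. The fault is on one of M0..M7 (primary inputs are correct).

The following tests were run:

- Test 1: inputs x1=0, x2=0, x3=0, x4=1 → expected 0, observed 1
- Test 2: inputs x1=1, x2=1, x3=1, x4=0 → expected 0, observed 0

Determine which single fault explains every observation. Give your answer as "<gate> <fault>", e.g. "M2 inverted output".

Fault-free values for test 1 (x1=0, x2=0, x3=0, x4=1): M0=1, M1=0, M2=1, M3=1, M4=1, M5=0, M6=0, M7=0, giving Y=0. Observed 1.
Test 1: faults giving observed 1 are {M3 stuck-at-0, M3 inverted output, M5 stuck-at-1, M5 inverted output, M6 stuck-at-1, M6 inverted output, M7 stuck-at-1, M7 inverted output}.
Test 2 (x1=1, x2=1, x3=1, x4=0): fault-free M0=0, M1=1, M2=0, M3=0, M4=1, M5=0, M6=0, M7=0 → 0; observed 0. Eliminates M3 inverted output, M5 stuck-at-1, M5 inverted output, M6 stuck-at-1, M6 inverted output, M7 stuck-at-1, M7 inverted output.
Only M3 stuck-at-0 is consistent with every test.

M3 stuck-at-0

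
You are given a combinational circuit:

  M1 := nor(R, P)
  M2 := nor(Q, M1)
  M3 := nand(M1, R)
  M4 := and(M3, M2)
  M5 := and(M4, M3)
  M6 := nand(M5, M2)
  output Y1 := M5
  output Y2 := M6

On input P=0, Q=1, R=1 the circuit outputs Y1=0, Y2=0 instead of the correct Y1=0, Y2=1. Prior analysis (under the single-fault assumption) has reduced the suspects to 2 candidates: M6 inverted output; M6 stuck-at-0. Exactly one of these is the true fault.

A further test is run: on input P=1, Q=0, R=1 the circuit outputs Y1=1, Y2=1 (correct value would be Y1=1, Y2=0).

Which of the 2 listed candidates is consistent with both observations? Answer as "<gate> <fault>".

Evaluate each candidate on input P=1, Q=0, R=1:
  M6 inverted output: M1=0, M2=1, M3=1, M4=1, M5=1, M6=1 [inverted output] → Y1=1, Y2=1 — matches
  M6 stuck-at-0: M1=0, M2=1, M3=1, M4=1, M5=1, M6=0 [stuck-at-0] → Y1=1, Y2=0 — eliminated
Only M6 inverted output reproduces the observed Y1=1, Y2=1.

M6 inverted output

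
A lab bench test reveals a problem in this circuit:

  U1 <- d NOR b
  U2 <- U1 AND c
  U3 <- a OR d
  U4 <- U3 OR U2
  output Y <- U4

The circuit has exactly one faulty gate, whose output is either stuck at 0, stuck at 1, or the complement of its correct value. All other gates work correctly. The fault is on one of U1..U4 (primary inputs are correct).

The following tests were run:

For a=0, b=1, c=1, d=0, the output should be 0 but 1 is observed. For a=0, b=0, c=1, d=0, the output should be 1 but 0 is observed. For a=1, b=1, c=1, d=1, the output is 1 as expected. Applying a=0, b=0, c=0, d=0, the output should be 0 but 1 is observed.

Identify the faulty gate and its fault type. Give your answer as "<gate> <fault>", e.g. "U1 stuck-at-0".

Fault-free values for test 1 (a=0, b=1, c=1, d=0): U1=0, U2=0, U3=0, U4=0, giving Y=0. Observed 1.
Test 1: faults giving observed 1 are {U1 stuck-at-1, U1 inverted output, U2 stuck-at-1, U2 inverted output, U3 stuck-at-1, U3 inverted output, U4 stuck-at-1, U4 inverted output}.
Test 2 (a=0, b=0, c=1, d=0): fault-free U1=1, U2=1, U3=0, U4=1 → 1; observed 0. Eliminates U1 stuck-at-1, U2 stuck-at-1, U3 stuck-at-1, U3 inverted output, U4 stuck-at-1.
Test 3 (a=1, b=1, c=1, d=1): fault-free U1=0, U2=0, U3=1, U4=1 → 1; observed 1. Eliminates U4 inverted output.
Test 4 (a=0, b=0, c=0, d=0): fault-free U1=1, U2=0, U3=0, U4=0 → 0; observed 1. Eliminates U1 inverted output.
Only U2 inverted output is consistent with every test.

U2 inverted output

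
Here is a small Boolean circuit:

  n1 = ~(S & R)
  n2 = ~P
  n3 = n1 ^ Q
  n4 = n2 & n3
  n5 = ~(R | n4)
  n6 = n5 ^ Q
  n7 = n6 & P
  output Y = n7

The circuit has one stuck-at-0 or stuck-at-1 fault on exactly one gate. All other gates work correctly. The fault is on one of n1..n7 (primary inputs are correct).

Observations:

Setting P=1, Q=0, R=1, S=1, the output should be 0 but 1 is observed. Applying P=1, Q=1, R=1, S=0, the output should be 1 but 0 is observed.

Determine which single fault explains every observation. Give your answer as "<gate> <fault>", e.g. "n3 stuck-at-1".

n5 stuck-at-1

Fault-free values for test 1 (P=1, Q=0, R=1, S=1): n1=0, n2=0, n3=0, n4=0, n5=0, n6=0, n7=0, giving Y=0. Observed 1.
Test 1: faults giving observed 1 are {n5 stuck-at-1, n6 stuck-at-1, n7 stuck-at-1}.
Test 2 (P=1, Q=1, R=1, S=0): fault-free n1=1, n2=0, n3=0, n4=0, n5=0, n6=1, n7=1 → 1; observed 0. Eliminates n6 stuck-at-1, n7 stuck-at-1.
Only n5 stuck-at-1 is consistent with every test.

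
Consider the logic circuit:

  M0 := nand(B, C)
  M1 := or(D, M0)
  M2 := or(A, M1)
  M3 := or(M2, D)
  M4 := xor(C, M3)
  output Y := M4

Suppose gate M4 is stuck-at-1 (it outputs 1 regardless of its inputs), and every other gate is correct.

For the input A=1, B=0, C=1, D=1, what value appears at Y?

Propagate with M4 forced: M0=1, M1=1, M2=1, M3=1, M4=1 [stuck-at-1].
So Y = 1. (Without the fault it would be 0.)

1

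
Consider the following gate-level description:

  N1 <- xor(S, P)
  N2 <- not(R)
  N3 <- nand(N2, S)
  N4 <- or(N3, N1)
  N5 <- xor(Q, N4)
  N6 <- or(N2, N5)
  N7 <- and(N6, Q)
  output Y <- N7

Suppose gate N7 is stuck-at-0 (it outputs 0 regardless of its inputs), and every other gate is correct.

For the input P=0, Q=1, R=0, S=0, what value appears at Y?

0

Propagate with N7 forced: N1=0, N2=1, N3=1, N4=1, N5=0, N6=1, N7=0 [stuck-at-0].
So Y = 0. (Without the fault it would be 1.)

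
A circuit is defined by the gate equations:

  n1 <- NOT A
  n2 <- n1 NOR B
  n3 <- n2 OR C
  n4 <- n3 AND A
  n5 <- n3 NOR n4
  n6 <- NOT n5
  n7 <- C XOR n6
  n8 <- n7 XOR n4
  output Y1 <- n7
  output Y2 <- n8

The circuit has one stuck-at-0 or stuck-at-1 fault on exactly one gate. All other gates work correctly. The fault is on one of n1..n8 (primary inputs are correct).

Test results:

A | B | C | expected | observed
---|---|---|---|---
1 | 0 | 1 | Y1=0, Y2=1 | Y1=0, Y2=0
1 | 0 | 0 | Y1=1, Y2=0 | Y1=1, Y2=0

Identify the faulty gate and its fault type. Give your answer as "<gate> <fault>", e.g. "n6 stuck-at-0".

n8 stuck-at-0

Fault-free values for test 1 (A=1, B=0, C=1): n1=0, n2=1, n3=1, n4=1, n5=0, n6=1, n7=0, n8=1, giving Y1=0, Y2=1. Observed Y1=0, Y2=0.
Test 1: faults giving observed Y1=0, Y2=0 are {n4 stuck-at-0, n8 stuck-at-0}.
Test 2 (A=1, B=0, C=0): fault-free n1=0, n2=1, n3=1, n4=1, n5=0, n6=1, n7=1, n8=0 → Y1=1, Y2=0; observed Y1=1, Y2=0. Eliminates n4 stuck-at-0.
Only n8 stuck-at-0 is consistent with every test.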